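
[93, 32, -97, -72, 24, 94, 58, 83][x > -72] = [93, 32, 24, 94, 58, 83]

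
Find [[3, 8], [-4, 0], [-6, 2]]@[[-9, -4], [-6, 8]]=C[0][0] = (3)*(-9) + (8)*(-6) = -75
C[0][1] = (3)*(-4) + (8)*(8) = 52
C[1][0] = (-4)*(-9) + (0)*(-6) = 36
C[1][1] = (-4)*(-4) + (0)*(8) = 16
C[2][0] = (-6)*(-9) + (2)*(-6) = 42
C[2][1] = (-6)*(-4) + (2)*(8) = 40
= [[-75, 52], [36, 16], [42, 40]]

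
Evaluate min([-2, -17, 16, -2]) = -17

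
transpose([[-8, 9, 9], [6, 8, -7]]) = [[-8, 6], [9, 8], [9, -7]]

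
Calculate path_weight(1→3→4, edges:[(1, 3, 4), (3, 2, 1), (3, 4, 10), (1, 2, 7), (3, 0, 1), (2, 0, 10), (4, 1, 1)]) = w(1→3)=4 + w(3→4)=10
= 14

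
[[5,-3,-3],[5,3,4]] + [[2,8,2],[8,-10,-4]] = [[7, 5, -1], [13, -7, 0]]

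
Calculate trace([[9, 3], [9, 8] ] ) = diagonal: 9 + 8
= 17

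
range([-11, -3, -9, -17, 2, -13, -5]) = 19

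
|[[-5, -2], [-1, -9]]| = 43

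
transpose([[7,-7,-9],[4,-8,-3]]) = [[7, 4], [-7, -8], [-9, -3]]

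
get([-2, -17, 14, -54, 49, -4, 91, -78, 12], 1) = -17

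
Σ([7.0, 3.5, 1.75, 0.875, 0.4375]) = 7.0 + 3.5 + 1.75 + 0.875 + 0.4375
= 13.5625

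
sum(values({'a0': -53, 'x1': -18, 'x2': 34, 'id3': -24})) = -61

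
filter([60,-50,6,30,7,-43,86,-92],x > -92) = keep x where x > -92: 60✓, -50✓, 6✓, 30✓, 7✓, -43✓, 86✓, -92✗
= [60, -50, 6, 30, 7, -43, 86]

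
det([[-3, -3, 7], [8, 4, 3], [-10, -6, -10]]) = (1)*(-3)*det([[4, 3], [-6, -10]]) + (-1)*(-3)*det([[8, 3], [-10, -10]]) + (1)*(7)*det([[8, 4], [-10, -6]])
= 66 + -150 + -56
= -140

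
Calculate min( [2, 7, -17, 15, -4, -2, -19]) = -19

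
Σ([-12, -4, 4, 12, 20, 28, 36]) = (-12) + (-4) + 4 + 12 + 20 + 28 + 36
= 84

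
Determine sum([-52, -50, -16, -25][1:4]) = -91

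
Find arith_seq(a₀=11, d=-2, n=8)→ [11, 9, 7, 5, 3, 1, -1, -3]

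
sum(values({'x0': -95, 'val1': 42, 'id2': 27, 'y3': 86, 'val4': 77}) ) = 137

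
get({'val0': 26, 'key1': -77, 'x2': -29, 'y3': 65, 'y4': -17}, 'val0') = 26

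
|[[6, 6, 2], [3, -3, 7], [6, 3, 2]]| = 108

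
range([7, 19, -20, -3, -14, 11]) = 39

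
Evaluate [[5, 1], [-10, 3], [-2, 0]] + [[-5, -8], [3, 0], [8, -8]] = [[0, -7], [-7, 3], [6, -8]]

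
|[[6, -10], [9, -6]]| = (6)*(-6) - (-10)*(9)
= 54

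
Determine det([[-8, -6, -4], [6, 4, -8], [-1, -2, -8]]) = (1)*(-8)*det([[4, -8], [-2, -8]]) + (-1)*(-6)*det([[6, -8], [-1, -8]]) + (1)*(-4)*det([[6, 4], [-1, -2]])
= 384 + -336 + 32
= 80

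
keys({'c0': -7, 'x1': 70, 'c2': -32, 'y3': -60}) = ['c0', 'x1', 'c2', 'y3']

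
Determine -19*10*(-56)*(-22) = -234080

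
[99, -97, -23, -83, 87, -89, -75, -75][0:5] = [99, -97, -23, -83, 87]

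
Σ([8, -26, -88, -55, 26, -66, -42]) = -243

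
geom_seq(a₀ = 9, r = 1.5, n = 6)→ a_0 = 9*1.5^0 = 9.0
a_1 = 9*1.5^1 = 13.5
a_2 = 9*1.5^2 = 20.25
...
= [9.0, 13.5, 20.25, 30.375, 45.5625, 68.34375]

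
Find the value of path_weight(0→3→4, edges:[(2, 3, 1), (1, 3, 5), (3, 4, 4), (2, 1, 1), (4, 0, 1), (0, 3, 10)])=14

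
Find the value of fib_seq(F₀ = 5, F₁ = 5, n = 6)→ [5, 5, 10, 15, 25, 40]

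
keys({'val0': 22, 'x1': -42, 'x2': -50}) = ['val0', 'x1', 'x2']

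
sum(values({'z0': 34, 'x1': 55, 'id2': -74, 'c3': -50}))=-35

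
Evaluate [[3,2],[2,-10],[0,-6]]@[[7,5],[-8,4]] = [[5, 23], [94, -30], [48, -24]]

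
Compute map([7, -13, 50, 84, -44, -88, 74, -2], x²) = [49, 169, 2500, 7056, 1936, 7744, 5476, 4]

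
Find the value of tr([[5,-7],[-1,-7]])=-2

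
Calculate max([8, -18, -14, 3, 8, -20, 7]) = 8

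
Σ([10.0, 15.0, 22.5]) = 47.5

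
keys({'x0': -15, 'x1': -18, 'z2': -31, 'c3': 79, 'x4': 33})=['x0', 'x1', 'z2', 'c3', 'x4']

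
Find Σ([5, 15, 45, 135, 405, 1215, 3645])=5465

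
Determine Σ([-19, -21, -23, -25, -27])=-115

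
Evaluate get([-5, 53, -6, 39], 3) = 39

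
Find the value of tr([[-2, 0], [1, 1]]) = diagonal: (-2) + 1
= -1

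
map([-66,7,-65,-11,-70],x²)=[4356, 49, 4225, 121, 4900]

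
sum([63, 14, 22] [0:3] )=99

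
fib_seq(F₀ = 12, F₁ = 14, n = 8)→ F_2 = F_1 + F_0 = 26
F_3 = F_2 + F_1 = 40
F_4 = F_3 + F_2 = 66
...
= [12, 14, 26, 40, 66, 106, 172, 278]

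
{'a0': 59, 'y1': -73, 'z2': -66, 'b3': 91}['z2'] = -66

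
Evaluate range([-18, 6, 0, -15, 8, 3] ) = 26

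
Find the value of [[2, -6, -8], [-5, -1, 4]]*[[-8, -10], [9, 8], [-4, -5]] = [[-38, -28], [15, 22]]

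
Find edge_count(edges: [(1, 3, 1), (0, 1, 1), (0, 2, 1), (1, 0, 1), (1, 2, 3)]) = 5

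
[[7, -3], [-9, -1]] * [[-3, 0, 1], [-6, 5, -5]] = C[0][0] = (7)*(-3) + (-3)*(-6) = -3
C[0][1] = (7)*(0) + (-3)*(5) = -15
C[0][2] = (7)*(1) + (-3)*(-5) = 22
C[1][0] = (-9)*(-3) + (-1)*(-6) = 33
C[1][1] = (-9)*(0) + (-1)*(5) = -5
C[1][2] = (-9)*(1) + (-1)*(-5) = -4
= [[-3, -15, 22], [33, -5, -4]]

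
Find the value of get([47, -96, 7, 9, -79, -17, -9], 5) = -17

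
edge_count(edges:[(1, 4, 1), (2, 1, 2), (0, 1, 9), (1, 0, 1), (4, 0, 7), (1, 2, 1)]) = 6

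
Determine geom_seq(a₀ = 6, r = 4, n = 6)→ a_0 = 6*4^0 = 6
a_1 = 6*4^1 = 24
a_2 = 6*4^2 = 96
...
= [6, 24, 96, 384, 1536, 6144]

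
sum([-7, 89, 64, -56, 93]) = 183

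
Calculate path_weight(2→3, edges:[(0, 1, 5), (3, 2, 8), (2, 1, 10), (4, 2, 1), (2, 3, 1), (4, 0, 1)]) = 1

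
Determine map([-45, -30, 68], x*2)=[-90, -60, 136]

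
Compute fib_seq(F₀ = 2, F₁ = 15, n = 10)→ F_2 = F_1 + F_0 = 17
F_3 = F_2 + F_1 = 32
F_4 = F_3 + F_2 = 49
...
= [2, 15, 17, 32, 49, 81, 130, 211, 341, 552]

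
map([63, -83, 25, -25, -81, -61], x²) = (63)²=3969, (-83)²=6889, (25)²=625, (-25)²=625, (-81)²=6561, (-61)²=3721
= [3969, 6889, 625, 625, 6561, 3721]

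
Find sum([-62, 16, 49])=(-62) + 16 + 49
= 3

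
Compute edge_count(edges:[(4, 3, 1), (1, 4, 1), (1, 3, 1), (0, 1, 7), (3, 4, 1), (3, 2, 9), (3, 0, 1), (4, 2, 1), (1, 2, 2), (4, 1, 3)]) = 10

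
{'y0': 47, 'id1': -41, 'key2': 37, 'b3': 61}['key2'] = 37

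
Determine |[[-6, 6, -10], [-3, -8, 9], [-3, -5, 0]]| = (1)*(-6)*det([[-8, 9], [-5, 0]]) + (-1)*(6)*det([[-3, 9], [-3, 0]]) + (1)*(-10)*det([[-3, -8], [-3, -5]])
= -270 + -162 + 90
= -342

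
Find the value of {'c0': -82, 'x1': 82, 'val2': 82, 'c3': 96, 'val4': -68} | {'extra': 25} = {'c0': -82, 'x1': 82, 'val2': 82, 'c3': 96, 'val4': -68, 'extra': 25}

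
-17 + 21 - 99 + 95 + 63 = 63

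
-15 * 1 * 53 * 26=-20670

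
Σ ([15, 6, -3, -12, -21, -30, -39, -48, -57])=15 + 6 + (-3) + (-12) + (-21) + (-30) + (-39) + (-48) + (-57)
= -189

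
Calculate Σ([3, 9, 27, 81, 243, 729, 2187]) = 3279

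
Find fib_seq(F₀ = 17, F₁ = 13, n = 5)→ F_2 = F_1 + F_0 = 30
F_3 = F_2 + F_1 = 43
F_4 = F_3 + F_2 = 73
= [17, 13, 30, 43, 73]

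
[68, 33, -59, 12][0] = 68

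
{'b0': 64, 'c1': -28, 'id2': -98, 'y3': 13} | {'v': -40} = {'b0': 64, 'c1': -28, 'id2': -98, 'y3': 13, 'v': -40}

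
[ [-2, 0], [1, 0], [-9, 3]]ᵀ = [[-2, 1, -9], [0, 0, 3]]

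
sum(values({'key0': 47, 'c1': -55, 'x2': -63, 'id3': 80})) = 9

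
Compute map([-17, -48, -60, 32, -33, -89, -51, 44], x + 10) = [-7, -38, -50, 42, -23, -79, -41, 54]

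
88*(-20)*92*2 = -323840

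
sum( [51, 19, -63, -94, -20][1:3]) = -44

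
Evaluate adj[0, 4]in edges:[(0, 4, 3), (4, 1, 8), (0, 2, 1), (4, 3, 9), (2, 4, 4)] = 3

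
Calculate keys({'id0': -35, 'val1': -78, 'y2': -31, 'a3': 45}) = ['id0', 'val1', 'y2', 'a3']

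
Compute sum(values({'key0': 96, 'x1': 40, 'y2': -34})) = 102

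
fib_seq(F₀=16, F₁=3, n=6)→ F_2 = F_1 + F_0 = 19
F_3 = F_2 + F_1 = 22
F_4 = F_3 + F_2 = 41
...
= [16, 3, 19, 22, 41, 63]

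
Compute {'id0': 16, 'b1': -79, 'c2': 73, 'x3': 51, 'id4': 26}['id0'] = 16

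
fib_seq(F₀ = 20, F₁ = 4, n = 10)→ F_2 = F_1 + F_0 = 24
F_3 = F_2 + F_1 = 28
F_4 = F_3 + F_2 = 52
...
= [20, 4, 24, 28, 52, 80, 132, 212, 344, 556]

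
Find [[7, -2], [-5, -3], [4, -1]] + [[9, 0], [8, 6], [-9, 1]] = [[16, -2], [3, 3], [-5, 0]]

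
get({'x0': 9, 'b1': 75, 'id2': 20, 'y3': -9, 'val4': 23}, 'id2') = 20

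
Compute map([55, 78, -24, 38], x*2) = [110, 156, -48, 76]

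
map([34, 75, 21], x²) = [1156, 5625, 441]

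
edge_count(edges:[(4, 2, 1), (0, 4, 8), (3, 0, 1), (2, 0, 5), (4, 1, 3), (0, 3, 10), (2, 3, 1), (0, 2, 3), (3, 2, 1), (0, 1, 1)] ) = 10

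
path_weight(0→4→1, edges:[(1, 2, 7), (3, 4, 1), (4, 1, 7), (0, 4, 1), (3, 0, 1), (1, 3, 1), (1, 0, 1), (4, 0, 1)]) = 8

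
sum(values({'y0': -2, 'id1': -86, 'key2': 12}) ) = (-2) + (-86) + 12
= -76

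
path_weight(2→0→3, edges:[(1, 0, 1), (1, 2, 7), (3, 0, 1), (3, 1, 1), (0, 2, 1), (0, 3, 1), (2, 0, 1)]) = w(2→0)=1 + w(0→3)=1
= 2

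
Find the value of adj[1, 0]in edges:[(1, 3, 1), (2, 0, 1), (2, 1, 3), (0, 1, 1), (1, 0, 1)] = 1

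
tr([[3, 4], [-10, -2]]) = 1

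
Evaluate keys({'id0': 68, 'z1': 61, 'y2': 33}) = ['id0', 'z1', 'y2']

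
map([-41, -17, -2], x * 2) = [-82, -34, -4]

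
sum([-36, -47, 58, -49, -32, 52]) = (-36) + (-47) + 58 + (-49) + (-32) + 52
= -54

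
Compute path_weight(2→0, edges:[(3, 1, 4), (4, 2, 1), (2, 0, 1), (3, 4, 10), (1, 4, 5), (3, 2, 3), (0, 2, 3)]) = w(2→0)=1
= 1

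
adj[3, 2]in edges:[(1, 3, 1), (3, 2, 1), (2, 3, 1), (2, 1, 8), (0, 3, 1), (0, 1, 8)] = 1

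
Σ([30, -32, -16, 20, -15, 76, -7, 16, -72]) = 30 + (-32) + (-16) + 20 + (-15) + 76 + (-7) + 16 + (-72)
= 0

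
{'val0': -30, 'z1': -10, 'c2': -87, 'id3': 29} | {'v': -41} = {'val0': -30, 'z1': -10, 'c2': -87, 'id3': 29, 'v': -41}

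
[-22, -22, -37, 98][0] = -22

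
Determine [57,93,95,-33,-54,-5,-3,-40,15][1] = 93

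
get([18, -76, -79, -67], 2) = -79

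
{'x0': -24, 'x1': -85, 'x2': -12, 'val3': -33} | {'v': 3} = {'x0': -24, 'x1': -85, 'x2': -12, 'val3': -33, 'v': 3}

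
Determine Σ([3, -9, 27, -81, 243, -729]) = 3 + -9 + 27 + -81 + 243 + -729
= -546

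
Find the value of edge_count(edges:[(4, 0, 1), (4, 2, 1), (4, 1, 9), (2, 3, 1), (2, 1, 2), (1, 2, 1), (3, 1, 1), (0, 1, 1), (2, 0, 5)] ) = 9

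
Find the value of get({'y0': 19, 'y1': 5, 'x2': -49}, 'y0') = 19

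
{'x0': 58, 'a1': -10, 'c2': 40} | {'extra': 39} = {'x0': 58, 'a1': -10, 'c2': 40, 'extra': 39}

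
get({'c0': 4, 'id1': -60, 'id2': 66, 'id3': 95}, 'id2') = 66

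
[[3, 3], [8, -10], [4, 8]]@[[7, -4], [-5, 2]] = C[0][0] = (3)*(7) + (3)*(-5) = 6
C[0][1] = (3)*(-4) + (3)*(2) = -6
C[1][0] = (8)*(7) + (-10)*(-5) = 106
C[1][1] = (8)*(-4) + (-10)*(2) = -52
C[2][0] = (4)*(7) + (8)*(-5) = -12
C[2][1] = (4)*(-4) + (8)*(2) = 0
= [[6, -6], [106, -52], [-12, 0]]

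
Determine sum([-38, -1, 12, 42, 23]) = 38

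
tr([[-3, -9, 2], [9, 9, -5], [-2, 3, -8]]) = -2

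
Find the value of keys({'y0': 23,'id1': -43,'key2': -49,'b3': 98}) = ['y0', 'id1', 'key2', 'b3']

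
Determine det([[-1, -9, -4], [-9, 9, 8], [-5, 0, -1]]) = 270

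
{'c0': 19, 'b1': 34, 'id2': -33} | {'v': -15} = {'c0': 19, 'b1': 34, 'id2': -33, 'v': -15}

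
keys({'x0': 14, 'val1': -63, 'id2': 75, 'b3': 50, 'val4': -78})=['x0', 'val1', 'id2', 'b3', 'val4']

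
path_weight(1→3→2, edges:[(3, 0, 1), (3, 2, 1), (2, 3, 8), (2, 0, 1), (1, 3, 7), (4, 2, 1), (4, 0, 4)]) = w(1→3)=7 + w(3→2)=1
= 8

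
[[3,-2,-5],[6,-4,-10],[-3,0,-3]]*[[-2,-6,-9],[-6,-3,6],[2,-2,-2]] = C[0][0] = (3)*(-2) + (-2)*(-6) + (-5)*(2) = -4
C[0][1] = (3)*(-6) + (-2)*(-3) + (-5)*(-2) = -2
C[0][2] = (3)*(-9) + (-2)*(6) + (-5)*(-2) = -29
C[1][0] = (6)*(-2) + (-4)*(-6) + (-10)*(2) = -8
C[1][1] = (6)*(-6) + (-4)*(-3) + (-10)*(-2) = -4
C[1][2] = (6)*(-9) + (-4)*(6) + (-10)*(-2) = -58
... (3 more cells)
= [[-4, -2, -29], [-8, -4, -58], [0, 24, 33]]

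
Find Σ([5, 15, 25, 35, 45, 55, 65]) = 245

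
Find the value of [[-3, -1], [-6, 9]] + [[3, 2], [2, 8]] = [[0, 1], [-4, 17]]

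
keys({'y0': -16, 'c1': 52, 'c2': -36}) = ['y0', 'c1', 'c2']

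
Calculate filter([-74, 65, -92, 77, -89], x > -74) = keep x where x > -74: -74✗, 65✓, -92✗, 77✓, -89✗
= [65, 77]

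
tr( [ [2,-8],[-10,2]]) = 4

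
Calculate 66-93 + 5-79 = -101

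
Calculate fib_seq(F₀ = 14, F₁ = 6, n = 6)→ [14, 6, 20, 26, 46, 72]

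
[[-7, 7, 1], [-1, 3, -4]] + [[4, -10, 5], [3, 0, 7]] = [[-3, -3, 6], [2, 3, 3]]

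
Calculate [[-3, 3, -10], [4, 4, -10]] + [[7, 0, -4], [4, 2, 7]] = [[4, 3, -14], [8, 6, -3]]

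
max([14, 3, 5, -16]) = 14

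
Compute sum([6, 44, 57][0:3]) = slice → [6, 44, 57]
6 + 44 + 57
= 107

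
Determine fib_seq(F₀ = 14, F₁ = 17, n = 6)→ F_2 = F_1 + F_0 = 31
F_3 = F_2 + F_1 = 48
F_4 = F_3 + F_2 = 79
...
= [14, 17, 31, 48, 79, 127]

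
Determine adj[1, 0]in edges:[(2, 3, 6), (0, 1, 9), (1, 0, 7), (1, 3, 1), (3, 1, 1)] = 7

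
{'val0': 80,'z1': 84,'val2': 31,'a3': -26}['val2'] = 31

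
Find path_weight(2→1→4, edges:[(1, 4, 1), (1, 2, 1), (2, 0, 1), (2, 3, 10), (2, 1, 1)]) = w(2→1)=1 + w(1→4)=1
= 2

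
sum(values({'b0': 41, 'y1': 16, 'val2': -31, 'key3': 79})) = 41 + 16 + (-31) + 79
= 105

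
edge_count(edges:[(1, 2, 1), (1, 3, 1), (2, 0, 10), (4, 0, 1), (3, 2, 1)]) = 5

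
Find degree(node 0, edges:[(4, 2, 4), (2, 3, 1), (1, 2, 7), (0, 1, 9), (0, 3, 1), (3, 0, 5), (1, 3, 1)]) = incident: (0,1), (0,3), (3,0)
= 3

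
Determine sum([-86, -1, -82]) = -169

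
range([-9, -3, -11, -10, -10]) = 8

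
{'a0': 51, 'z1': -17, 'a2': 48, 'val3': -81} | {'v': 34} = {'a0': 51, 'z1': -17, 'a2': 48, 'val3': -81, 'v': 34}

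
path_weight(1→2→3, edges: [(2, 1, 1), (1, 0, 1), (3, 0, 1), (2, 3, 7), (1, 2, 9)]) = w(1→2)=9 + w(2→3)=7
= 16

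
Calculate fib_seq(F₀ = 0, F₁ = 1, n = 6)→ [0, 1, 1, 2, 3, 5]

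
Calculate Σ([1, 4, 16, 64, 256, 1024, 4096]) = 1 + 4 + 16 + 64 + 256 + 1024 + 4096
= 5461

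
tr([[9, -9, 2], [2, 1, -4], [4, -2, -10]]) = 0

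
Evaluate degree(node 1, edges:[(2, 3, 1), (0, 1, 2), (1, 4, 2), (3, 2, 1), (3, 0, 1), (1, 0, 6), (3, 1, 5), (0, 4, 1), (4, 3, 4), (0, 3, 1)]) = incident: (0,1), (1,4), (1,0), (3,1)
= 4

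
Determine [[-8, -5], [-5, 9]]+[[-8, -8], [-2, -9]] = [[-16, -13], [-7, 0]]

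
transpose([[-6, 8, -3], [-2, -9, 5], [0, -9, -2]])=[[-6, -2, 0], [8, -9, -9], [-3, 5, -2]]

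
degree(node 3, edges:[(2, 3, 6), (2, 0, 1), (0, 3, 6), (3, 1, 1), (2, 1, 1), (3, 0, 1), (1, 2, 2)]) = 4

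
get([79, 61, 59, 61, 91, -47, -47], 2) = 59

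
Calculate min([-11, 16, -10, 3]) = -11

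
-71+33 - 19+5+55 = 3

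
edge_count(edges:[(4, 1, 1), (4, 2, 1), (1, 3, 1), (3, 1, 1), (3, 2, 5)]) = 5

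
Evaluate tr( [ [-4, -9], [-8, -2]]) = diagonal: (-4) + (-2)
= -6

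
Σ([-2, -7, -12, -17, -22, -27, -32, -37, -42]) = (-2) + (-7) + (-12) + (-17) + (-22) + (-27) + (-32) + (-37) + (-42)
= -198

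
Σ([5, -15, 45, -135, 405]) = 5 + -15 + 45 + -135 + 405
= 305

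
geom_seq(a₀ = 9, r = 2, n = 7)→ a_0 = 9*2^0 = 9
a_1 = 9*2^1 = 18
a_2 = 9*2^2 = 36
...
= [9, 18, 36, 72, 144, 288, 576]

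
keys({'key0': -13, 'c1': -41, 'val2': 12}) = ['key0', 'c1', 'val2']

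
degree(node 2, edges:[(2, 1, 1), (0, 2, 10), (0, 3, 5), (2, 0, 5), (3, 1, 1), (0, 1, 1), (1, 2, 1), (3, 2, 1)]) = incident: (2,1), (0,2), (2,0), (1,2), (3,2)
= 5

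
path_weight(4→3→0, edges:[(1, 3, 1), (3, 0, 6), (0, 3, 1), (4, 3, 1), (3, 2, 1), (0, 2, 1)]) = 7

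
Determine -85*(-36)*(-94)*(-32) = 9204480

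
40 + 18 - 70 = -12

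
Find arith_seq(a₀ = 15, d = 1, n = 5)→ [15, 16, 17, 18, 19]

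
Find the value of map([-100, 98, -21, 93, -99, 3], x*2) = -100*2=-200, 98*2=196, -21*2=-42, 93*2=186, -99*2=-198, 3*2=6
= [-200, 196, -42, 186, -198, 6]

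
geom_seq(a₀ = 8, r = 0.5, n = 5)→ [8.0, 4.0, 2.0, 1.0, 0.5]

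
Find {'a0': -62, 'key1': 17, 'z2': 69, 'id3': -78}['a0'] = -62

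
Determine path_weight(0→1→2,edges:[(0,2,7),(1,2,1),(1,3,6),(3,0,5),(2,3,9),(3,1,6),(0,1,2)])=3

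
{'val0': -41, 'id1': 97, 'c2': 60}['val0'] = -41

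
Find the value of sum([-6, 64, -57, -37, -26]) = (-6) + 64 + (-57) + (-37) + (-26)
= -62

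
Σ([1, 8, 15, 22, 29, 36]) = 1 + 8 + 15 + 22 + 29 + 36
= 111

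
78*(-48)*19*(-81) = 5762016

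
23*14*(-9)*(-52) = 150696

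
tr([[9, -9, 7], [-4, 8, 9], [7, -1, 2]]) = 19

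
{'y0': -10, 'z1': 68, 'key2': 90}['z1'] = 68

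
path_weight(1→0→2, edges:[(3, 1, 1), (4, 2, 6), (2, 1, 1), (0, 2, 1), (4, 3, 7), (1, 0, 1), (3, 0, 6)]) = 2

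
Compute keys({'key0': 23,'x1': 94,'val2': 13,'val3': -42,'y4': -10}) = ['key0', 'x1', 'val2', 'val3', 'y4']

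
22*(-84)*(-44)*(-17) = -1382304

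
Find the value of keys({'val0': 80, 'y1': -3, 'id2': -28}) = ['val0', 'y1', 'id2']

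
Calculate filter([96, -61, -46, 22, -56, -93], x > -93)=[96, -61, -46, 22, -56]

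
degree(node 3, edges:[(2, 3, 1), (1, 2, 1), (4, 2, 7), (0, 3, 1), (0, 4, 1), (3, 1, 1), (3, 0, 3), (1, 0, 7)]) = 4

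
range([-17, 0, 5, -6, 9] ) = 26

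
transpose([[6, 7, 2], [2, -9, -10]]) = [[6, 2], [7, -9], [2, -10]]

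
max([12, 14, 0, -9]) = 14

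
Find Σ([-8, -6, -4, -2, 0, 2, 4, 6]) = -8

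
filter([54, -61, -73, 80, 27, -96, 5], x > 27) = keep x where x > 27: 54✓, -61✗, -73✗, 80✓, 27✗, -96✗, 5✗
= [54, 80]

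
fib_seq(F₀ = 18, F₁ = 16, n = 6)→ F_2 = F_1 + F_0 = 34
F_3 = F_2 + F_1 = 50
F_4 = F_3 + F_2 = 84
...
= [18, 16, 34, 50, 84, 134]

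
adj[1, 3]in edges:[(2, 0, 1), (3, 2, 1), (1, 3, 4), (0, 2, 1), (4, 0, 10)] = 4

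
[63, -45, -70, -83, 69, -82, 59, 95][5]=-82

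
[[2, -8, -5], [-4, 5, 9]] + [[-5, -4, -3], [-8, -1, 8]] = [[-3, -12, -8], [-12, 4, 17]]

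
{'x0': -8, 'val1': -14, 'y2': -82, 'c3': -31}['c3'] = -31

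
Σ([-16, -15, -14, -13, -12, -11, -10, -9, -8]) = -108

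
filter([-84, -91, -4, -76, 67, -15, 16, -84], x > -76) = keep x where x > -76: -84✗, -91✗, -4✓, -76✗, 67✓, -15✓, 16✓, -84✗
= [-4, 67, -15, 16]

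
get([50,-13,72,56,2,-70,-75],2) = 72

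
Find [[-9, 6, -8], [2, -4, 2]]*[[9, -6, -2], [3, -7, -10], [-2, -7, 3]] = [[-47, 68, -66], [2, 2, 42]]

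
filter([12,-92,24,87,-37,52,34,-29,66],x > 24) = [87, 52, 34, 66]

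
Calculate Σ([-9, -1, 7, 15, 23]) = 35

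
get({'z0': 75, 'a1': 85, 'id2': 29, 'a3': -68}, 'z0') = 75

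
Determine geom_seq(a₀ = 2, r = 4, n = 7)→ a_0 = 2*4^0 = 2
a_1 = 2*4^1 = 8
a_2 = 2*4^2 = 32
...
= [2, 8, 32, 128, 512, 2048, 8192]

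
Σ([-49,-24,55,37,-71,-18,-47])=-117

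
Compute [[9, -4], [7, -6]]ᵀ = [[9, 7], [-4, -6]]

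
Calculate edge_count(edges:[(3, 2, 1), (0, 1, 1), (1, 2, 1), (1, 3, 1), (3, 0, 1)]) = 5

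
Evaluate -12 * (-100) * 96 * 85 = 9792000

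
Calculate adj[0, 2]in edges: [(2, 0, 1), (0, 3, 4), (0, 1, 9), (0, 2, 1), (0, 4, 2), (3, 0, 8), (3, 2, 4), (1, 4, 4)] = 1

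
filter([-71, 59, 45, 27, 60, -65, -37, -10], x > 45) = keep x where x > 45: -71✗, 59✓, 45✗, 27✗, 60✓, -65✗, -37✗, -10✗
= [59, 60]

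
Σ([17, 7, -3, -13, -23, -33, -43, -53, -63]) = 17 + 7 + (-3) + (-13) + (-23) + (-33) + (-43) + (-53) + (-63)
= -207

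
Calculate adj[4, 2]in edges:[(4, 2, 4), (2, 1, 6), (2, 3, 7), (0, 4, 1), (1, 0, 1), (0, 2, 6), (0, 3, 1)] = 4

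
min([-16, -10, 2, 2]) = -16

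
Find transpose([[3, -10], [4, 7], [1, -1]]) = [[3, 4, 1], [-10, 7, -1]]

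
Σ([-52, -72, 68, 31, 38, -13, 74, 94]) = 168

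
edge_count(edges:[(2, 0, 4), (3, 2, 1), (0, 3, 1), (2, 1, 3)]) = 4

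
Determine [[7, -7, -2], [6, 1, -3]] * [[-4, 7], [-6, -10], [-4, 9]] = C[0][0] = (7)*(-4) + (-7)*(-6) + (-2)*(-4) = 22
C[0][1] = (7)*(7) + (-7)*(-10) + (-2)*(9) = 101
C[1][0] = (6)*(-4) + (1)*(-6) + (-3)*(-4) = -18
C[1][1] = (6)*(7) + (1)*(-10) + (-3)*(9) = 5
= [[22, 101], [-18, 5]]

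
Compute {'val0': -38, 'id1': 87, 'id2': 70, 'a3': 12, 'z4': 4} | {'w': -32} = {'val0': -38, 'id1': 87, 'id2': 70, 'a3': 12, 'z4': 4, 'w': -32}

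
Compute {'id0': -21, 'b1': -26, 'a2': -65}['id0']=-21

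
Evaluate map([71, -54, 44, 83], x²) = (71)²=5041, (-54)²=2916, (44)²=1936, (83)²=6889
= [5041, 2916, 1936, 6889]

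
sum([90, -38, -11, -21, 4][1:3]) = -49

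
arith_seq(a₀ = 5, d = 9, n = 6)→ a_0 = 5 + 0*9 = 5
a_1 = 5 + 1*9 = 14
a_2 = 5 + 2*9 = 23
...
= [5, 14, 23, 32, 41, 50]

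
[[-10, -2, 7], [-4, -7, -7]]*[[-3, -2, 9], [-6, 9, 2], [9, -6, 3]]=C[0][0] = (-10)*(-3) + (-2)*(-6) + (7)*(9) = 105
C[0][1] = (-10)*(-2) + (-2)*(9) + (7)*(-6) = -40
C[0][2] = (-10)*(9) + (-2)*(2) + (7)*(3) = -73
C[1][0] = (-4)*(-3) + (-7)*(-6) + (-7)*(9) = -9
C[1][1] = (-4)*(-2) + (-7)*(9) + (-7)*(-6) = -13
C[1][2] = (-4)*(9) + (-7)*(2) + (-7)*(3) = -71
= [[105, -40, -73], [-9, -13, -71]]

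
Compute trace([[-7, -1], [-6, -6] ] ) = -13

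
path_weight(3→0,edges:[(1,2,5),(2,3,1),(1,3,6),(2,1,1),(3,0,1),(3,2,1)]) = 1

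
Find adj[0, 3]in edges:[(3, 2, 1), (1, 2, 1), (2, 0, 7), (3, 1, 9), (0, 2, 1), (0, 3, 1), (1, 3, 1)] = 1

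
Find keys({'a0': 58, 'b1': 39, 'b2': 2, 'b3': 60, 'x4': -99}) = ['a0', 'b1', 'b2', 'b3', 'x4']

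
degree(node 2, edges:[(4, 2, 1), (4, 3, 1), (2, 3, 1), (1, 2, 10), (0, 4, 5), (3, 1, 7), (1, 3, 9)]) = incident: (4,2), (2,3), (1,2)
= 3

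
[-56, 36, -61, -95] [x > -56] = [36]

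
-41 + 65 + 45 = 69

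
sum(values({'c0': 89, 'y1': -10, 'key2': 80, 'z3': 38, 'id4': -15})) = 89 + (-10) + 80 + 38 + (-15)
= 182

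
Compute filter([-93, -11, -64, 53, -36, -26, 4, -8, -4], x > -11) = keep x where x > -11: -93✗, -11✗, -64✗, 53✓, -36✗, -26✗, 4✓, -8✓, -4✓
= [53, 4, -8, -4]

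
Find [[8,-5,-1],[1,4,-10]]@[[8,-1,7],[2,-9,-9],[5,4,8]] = C[0][0] = (8)*(8) + (-5)*(2) + (-1)*(5) = 49
C[0][1] = (8)*(-1) + (-5)*(-9) + (-1)*(4) = 33
C[0][2] = (8)*(7) + (-5)*(-9) + (-1)*(8) = 93
C[1][0] = (1)*(8) + (4)*(2) + (-10)*(5) = -34
C[1][1] = (1)*(-1) + (4)*(-9) + (-10)*(4) = -77
C[1][2] = (1)*(7) + (4)*(-9) + (-10)*(8) = -109
= [[49, 33, 93], [-34, -77, -109]]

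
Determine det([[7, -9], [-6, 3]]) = -33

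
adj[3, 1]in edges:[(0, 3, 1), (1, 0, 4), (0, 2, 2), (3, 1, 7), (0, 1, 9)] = 7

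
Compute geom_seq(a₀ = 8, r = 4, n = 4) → [8, 32, 128, 512]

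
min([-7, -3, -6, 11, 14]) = -7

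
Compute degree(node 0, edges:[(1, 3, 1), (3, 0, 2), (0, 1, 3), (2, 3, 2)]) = incident: (3,0), (0,1)
= 2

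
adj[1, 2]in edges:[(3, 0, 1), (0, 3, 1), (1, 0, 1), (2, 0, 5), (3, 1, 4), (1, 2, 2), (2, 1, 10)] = 2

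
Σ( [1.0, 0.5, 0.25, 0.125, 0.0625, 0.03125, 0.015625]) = 1.984375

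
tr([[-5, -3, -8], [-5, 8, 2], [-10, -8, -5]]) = -2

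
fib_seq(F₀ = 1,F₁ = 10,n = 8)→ [1, 10, 11, 21, 32, 53, 85, 138]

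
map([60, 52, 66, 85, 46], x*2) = 60*2=120, 52*2=104, 66*2=132, 85*2=170, 46*2=92
= [120, 104, 132, 170, 92]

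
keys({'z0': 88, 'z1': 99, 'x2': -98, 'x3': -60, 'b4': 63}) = ['z0', 'z1', 'x2', 'x3', 'b4']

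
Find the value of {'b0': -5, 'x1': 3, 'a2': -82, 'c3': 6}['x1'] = 3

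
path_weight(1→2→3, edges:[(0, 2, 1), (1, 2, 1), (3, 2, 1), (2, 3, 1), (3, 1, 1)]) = 2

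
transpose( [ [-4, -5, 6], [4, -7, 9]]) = [[-4, 4], [-5, -7], [6, 9]]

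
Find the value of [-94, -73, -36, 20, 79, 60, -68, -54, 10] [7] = -54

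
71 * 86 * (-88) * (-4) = 2149312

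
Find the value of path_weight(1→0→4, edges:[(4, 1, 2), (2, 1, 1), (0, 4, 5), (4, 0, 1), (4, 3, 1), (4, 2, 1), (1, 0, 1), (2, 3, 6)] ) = 6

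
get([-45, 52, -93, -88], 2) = -93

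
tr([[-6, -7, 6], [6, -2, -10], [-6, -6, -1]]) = diagonal: (-6) + (-2) + (-1)
= -9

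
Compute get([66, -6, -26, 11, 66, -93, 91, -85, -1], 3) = 11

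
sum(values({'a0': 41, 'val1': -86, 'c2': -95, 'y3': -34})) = -174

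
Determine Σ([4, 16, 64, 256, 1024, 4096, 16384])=21844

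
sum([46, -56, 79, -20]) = 46 + (-56) + 79 + (-20)
= 49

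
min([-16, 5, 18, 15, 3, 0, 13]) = -16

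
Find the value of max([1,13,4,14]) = 14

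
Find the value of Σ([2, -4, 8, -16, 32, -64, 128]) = 2 + -4 + 8 + -16 + 32 + -64 + 128
= 86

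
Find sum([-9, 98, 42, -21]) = 110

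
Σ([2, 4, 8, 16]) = 2 + 4 + 8 + 16
= 30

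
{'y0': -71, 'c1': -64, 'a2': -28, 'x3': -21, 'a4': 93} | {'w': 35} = {'y0': -71, 'c1': -64, 'a2': -28, 'x3': -21, 'a4': 93, 'w': 35}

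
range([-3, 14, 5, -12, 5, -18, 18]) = 36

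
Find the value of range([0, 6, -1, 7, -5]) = 12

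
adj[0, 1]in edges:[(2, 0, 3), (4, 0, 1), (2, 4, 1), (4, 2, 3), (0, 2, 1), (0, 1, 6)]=6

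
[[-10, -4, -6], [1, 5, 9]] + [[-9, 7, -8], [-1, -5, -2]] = [[-19, 3, -14], [0, 0, 7]]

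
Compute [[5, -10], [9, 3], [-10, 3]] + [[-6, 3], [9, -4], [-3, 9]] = [[-1, -7], [18, -1], [-13, 12]]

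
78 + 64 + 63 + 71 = 276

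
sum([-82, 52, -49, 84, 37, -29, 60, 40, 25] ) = (-82) + 52 + (-49) + 84 + 37 + (-29) + 60 + 40 + 25
= 138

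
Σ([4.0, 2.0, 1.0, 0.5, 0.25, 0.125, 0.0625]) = 4.0 + 2.0 + 1.0 + 0.5 + 0.25 + 0.125 + 0.0625
= 7.9375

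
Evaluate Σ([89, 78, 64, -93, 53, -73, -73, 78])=89 + 78 + 64 + (-93) + 53 + (-73) + (-73) + 78
= 123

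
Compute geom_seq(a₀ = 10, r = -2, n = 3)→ [10, -20, 40]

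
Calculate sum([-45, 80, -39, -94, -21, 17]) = -102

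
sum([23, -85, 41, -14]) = -35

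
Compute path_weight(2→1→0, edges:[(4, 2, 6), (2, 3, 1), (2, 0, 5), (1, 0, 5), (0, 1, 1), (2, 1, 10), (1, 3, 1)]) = w(2→1)=10 + w(1→0)=5
= 15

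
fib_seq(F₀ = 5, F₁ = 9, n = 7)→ F_2 = F_1 + F_0 = 14
F_3 = F_2 + F_1 = 23
F_4 = F_3 + F_2 = 37
...
= [5, 9, 14, 23, 37, 60, 97]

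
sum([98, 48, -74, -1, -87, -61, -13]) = -90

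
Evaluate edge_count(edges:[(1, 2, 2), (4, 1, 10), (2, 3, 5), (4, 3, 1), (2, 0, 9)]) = 5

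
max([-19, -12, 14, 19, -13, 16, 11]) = 19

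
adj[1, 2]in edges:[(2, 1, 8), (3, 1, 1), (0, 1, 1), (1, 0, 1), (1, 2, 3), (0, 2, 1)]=3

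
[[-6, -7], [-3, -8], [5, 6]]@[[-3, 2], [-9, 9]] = C[0][0] = (-6)*(-3) + (-7)*(-9) = 81
C[0][1] = (-6)*(2) + (-7)*(9) = -75
C[1][0] = (-3)*(-3) + (-8)*(-9) = 81
C[1][1] = (-3)*(2) + (-8)*(9) = -78
C[2][0] = (5)*(-3) + (6)*(-9) = -69
C[2][1] = (5)*(2) + (6)*(9) = 64
= [[81, -75], [81, -78], [-69, 64]]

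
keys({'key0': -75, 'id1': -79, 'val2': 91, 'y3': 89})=['key0', 'id1', 'val2', 'y3']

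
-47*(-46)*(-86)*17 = -3160844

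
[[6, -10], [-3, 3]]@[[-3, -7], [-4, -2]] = [[22, -22], [-3, 15]]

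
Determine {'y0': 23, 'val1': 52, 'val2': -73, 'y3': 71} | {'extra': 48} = {'y0': 23, 'val1': 52, 'val2': -73, 'y3': 71, 'extra': 48}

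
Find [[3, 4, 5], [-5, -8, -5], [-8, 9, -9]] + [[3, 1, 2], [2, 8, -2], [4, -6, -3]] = [[6, 5, 7], [-3, 0, -7], [-4, 3, -12]]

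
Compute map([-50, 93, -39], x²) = (-50)²=2500, (93)²=8649, (-39)²=1521
= [2500, 8649, 1521]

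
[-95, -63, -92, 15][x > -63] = keep x where x > -63: -95✗, -63✗, -92✗, 15✓
= [15]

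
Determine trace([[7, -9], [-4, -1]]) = diagonal: 7 + (-1)
= 6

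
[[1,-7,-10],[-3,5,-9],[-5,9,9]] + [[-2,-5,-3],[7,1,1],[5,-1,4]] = [[-1, -12, -13], [4, 6, -8], [0, 8, 13]]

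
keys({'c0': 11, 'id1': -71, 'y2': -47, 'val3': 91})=['c0', 'id1', 'y2', 'val3']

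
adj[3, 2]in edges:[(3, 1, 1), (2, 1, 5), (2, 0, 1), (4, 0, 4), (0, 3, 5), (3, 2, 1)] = 1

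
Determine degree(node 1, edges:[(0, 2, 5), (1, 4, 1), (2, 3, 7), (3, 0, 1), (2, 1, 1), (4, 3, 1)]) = incident: (1,4), (2,1)
= 2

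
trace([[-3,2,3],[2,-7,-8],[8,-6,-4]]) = diagonal: (-3) + (-7) + (-4)
= -14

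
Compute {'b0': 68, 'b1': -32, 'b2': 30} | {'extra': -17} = {'b0': 68, 'b1': -32, 'b2': 30, 'extra': -17}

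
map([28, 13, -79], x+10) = 28+10=38, 13+10=23, -79+10=-69
= [38, 23, -69]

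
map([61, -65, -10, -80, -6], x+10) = 61+10=71, -65+10=-55, -10+10=0, -80+10=-70, -6+10=4
= [71, -55, 0, -70, 4]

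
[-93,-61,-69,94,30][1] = -61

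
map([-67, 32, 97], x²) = [4489, 1024, 9409]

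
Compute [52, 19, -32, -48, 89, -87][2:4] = [-32, -48]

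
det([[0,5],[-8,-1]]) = (0)*(-1) - (5)*(-8)
= 40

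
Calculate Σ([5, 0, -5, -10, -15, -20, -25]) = 5 + 0 + (-5) + (-10) + (-15) + (-20) + (-25)
= -70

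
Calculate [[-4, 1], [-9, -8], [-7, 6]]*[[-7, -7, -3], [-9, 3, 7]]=[[19, 31, 19], [135, 39, -29], [-5, 67, 63]]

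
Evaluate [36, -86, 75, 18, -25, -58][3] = 18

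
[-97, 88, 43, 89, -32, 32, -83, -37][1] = 88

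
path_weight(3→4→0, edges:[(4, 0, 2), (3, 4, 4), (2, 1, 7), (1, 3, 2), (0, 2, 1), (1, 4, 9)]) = 6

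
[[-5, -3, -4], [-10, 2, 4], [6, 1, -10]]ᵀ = [[-5, -10, 6], [-3, 2, 1], [-4, 4, -10]]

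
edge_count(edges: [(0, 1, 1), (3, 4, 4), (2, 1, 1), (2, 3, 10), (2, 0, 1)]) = 5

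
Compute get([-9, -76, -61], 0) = -9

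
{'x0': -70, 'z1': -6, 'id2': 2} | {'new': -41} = {'x0': -70, 'z1': -6, 'id2': 2, 'new': -41}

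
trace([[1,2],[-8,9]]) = diagonal: 1 + 9
= 10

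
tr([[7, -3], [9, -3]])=4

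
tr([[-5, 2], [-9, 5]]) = diagonal: (-5) + 5
= 0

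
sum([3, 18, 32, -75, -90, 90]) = 3 + 18 + 32 + (-75) + (-90) + 90
= -22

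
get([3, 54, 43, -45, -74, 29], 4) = -74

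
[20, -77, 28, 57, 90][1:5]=[-77, 28, 57, 90]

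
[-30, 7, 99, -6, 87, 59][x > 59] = keep x where x > 59: -30✗, 7✗, 99✓, -6✗, 87✓, 59✗
= [99, 87]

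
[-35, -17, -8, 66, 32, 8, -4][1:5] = [-17, -8, 66, 32]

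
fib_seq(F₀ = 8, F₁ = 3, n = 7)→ [8, 3, 11, 14, 25, 39, 64]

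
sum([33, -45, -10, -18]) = 33 + (-45) + (-10) + (-18)
= -40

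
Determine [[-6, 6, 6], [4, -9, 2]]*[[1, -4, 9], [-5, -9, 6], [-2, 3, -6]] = [[-48, -12, -54], [45, 71, -30]]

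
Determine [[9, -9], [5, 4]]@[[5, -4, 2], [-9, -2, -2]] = C[0][0] = (9)*(5) + (-9)*(-9) = 126
C[0][1] = (9)*(-4) + (-9)*(-2) = -18
C[0][2] = (9)*(2) + (-9)*(-2) = 36
C[1][0] = (5)*(5) + (4)*(-9) = -11
C[1][1] = (5)*(-4) + (4)*(-2) = -28
C[1][2] = (5)*(2) + (4)*(-2) = 2
= [[126, -18, 36], [-11, -28, 2]]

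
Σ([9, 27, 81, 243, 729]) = 9 + 27 + 81 + 243 + 729
= 1089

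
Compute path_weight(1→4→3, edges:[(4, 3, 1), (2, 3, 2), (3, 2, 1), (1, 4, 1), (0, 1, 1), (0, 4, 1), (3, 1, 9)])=w(1→4)=1 + w(4→3)=1
= 2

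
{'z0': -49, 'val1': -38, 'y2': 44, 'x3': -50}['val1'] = -38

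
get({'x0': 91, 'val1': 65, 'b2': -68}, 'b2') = -68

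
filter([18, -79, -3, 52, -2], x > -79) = [18, -3, 52, -2]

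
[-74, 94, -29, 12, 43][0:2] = [-74, 94]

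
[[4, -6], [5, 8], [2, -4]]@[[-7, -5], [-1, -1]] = C[0][0] = (4)*(-7) + (-6)*(-1) = -22
C[0][1] = (4)*(-5) + (-6)*(-1) = -14
C[1][0] = (5)*(-7) + (8)*(-1) = -43
C[1][1] = (5)*(-5) + (8)*(-1) = -33
C[2][0] = (2)*(-7) + (-4)*(-1) = -10
C[2][1] = (2)*(-5) + (-4)*(-1) = -6
= [[-22, -14], [-43, -33], [-10, -6]]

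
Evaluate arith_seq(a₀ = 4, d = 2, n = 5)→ [4, 6, 8, 10, 12]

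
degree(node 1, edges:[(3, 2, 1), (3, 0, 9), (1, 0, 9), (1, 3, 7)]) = incident: (1,0), (1,3)
= 2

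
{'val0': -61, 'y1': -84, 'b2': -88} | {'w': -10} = {'val0': -61, 'y1': -84, 'b2': -88, 'w': -10}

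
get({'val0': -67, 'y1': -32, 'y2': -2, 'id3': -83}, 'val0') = -67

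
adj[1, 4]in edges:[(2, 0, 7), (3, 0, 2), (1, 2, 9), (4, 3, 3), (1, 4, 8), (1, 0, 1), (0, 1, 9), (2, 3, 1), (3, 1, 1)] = 8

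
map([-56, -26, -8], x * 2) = -56*2=-112, -26*2=-52, -8*2=-16
= [-112, -52, -16]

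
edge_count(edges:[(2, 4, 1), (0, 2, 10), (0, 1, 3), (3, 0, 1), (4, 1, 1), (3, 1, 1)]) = 6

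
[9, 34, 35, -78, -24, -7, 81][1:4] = [34, 35, -78]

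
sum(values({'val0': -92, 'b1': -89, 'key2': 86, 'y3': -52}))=-147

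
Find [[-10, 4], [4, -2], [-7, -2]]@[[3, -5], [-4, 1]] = [[-46, 54], [20, -22], [-13, 33]]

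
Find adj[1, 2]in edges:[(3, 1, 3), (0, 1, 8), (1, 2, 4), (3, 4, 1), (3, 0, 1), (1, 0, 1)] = 4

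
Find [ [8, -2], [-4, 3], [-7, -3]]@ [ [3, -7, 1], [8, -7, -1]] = C[0][0] = (8)*(3) + (-2)*(8) = 8
C[0][1] = (8)*(-7) + (-2)*(-7) = -42
C[0][2] = (8)*(1) + (-2)*(-1) = 10
C[1][0] = (-4)*(3) + (3)*(8) = 12
C[1][1] = (-4)*(-7) + (3)*(-7) = 7
C[1][2] = (-4)*(1) + (3)*(-1) = -7
... (3 more cells)
= [[8, -42, 10], [12, 7, -7], [-45, 70, -4]]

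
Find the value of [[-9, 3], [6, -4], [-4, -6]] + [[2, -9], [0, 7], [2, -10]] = [[-7, -6], [6, 3], [-2, -16]]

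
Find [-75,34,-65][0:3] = [-75, 34, -65]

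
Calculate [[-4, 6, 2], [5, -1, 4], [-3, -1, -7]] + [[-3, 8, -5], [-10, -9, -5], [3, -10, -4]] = [[-7, 14, -3], [-5, -10, -1], [0, -11, -11]]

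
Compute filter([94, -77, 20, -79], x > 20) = [94]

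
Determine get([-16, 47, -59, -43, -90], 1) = 47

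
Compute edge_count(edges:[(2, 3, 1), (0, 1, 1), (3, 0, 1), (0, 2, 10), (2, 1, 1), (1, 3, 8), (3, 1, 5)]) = 7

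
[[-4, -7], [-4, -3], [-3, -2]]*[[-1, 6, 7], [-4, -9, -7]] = [[32, 39, 21], [16, 3, -7], [11, 0, -7]]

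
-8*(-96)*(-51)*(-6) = 235008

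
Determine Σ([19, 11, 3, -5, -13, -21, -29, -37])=-72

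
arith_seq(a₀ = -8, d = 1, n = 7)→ [-8, -7, -6, -5, -4, -3, -2]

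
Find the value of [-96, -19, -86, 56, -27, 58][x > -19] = [56, 58]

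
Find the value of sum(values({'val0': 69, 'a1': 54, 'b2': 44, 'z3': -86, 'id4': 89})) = 69 + 54 + 44 + (-86) + 89
= 170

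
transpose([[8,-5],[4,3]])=[[8, 4], [-5, 3]]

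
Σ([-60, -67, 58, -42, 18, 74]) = -19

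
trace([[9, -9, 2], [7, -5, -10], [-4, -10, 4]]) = 8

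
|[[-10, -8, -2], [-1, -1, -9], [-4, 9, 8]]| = -1056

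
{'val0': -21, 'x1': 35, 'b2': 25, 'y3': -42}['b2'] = 25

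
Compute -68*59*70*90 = -25275600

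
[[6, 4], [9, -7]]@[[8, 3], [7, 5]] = [[76, 38], [23, -8]]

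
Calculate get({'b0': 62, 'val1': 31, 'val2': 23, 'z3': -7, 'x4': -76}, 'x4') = -76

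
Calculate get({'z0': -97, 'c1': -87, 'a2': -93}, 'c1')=-87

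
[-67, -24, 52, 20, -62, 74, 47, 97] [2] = 52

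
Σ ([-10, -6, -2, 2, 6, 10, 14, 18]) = 32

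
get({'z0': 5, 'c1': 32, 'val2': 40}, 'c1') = 32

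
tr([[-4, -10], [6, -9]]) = diagonal: (-4) + (-9)
= -13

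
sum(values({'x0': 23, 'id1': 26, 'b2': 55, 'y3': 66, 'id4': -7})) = 23 + 26 + 55 + 66 + (-7)
= 163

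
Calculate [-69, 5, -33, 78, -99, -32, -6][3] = 78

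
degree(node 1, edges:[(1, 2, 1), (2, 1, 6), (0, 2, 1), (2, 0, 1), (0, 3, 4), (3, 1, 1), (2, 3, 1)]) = 3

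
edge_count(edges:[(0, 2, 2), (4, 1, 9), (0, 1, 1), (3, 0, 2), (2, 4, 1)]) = 5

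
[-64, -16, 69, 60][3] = 60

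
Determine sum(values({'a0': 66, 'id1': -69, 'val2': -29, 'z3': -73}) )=-105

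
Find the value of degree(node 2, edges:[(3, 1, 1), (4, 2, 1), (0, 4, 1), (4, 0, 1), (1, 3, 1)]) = incident: (4,2)
= 1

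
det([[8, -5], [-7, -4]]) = -67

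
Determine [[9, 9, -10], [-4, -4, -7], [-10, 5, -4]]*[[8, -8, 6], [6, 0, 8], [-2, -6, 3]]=C[0][0] = (9)*(8) + (9)*(6) + (-10)*(-2) = 146
C[0][1] = (9)*(-8) + (9)*(0) + (-10)*(-6) = -12
C[0][2] = (9)*(6) + (9)*(8) + (-10)*(3) = 96
C[1][0] = (-4)*(8) + (-4)*(6) + (-7)*(-2) = -42
C[1][1] = (-4)*(-8) + (-4)*(0) + (-7)*(-6) = 74
C[1][2] = (-4)*(6) + (-4)*(8) + (-7)*(3) = -77
... (3 more cells)
= [[146, -12, 96], [-42, 74, -77], [-42, 104, -32]]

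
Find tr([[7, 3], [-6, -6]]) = diagonal: 7 + (-6)
= 1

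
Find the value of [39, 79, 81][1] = 79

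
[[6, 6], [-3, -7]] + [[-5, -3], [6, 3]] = [[1, 3], [3, -4]]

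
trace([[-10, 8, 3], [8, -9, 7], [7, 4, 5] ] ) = diagonal: (-10) + (-9) + 5
= -14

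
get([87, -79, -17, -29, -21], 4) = -21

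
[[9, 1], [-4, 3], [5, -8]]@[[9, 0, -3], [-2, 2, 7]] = [[79, 2, -20], [-42, 6, 33], [61, -16, -71]]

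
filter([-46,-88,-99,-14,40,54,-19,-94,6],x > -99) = keep x where x > -99: -46✓, -88✓, -99✗, -14✓, 40✓, 54✓, -19✓, -94✓, 6✓
= [-46, -88, -14, 40, 54, -19, -94, 6]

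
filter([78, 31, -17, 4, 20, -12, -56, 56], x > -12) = keep x where x > -12: 78✓, 31✓, -17✗, 4✓, 20✓, -12✗, -56✗, 56✓
= [78, 31, 4, 20, 56]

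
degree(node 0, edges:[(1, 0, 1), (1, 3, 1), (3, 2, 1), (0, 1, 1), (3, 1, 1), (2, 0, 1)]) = incident: (1,0), (0,1), (2,0)
= 3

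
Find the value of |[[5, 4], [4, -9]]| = (5)*(-9) - (4)*(4)
= -61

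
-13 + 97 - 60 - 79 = -55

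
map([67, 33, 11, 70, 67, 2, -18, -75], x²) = (67)²=4489, (33)²=1089, (11)²=121, (70)²=4900, (67)²=4489, (2)²=4, (-18)²=324, (-75)²=5625
= [4489, 1089, 121, 4900, 4489, 4, 324, 5625]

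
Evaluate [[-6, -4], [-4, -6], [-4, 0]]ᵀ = [[-6, -4, -4], [-4, -6, 0]]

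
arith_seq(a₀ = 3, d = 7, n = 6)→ [3, 10, 17, 24, 31, 38]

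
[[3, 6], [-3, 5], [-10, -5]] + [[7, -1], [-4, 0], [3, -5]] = [[10, 5], [-7, 5], [-7, -10]]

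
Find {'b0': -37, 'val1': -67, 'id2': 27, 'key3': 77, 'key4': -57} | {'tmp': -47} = {'b0': -37, 'val1': -67, 'id2': 27, 'key3': 77, 'key4': -57, 'tmp': -47}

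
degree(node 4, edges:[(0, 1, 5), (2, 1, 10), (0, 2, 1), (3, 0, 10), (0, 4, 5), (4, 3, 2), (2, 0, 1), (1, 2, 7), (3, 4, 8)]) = incident: (0,4), (4,3), (3,4)
= 3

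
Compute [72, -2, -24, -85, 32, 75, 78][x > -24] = keep x where x > -24: 72✓, -2✓, -24✗, -85✗, 32✓, 75✓, 78✓
= [72, -2, 32, 75, 78]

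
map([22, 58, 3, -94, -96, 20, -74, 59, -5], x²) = (22)²=484, (58)²=3364, (3)²=9, (-94)²=8836, (-96)²=9216, (20)²=400, (-74)²=5476, (59)²=3481, (-5)²=25
= [484, 3364, 9, 8836, 9216, 400, 5476, 3481, 25]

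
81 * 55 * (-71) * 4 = -1265220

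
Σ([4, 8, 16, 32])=60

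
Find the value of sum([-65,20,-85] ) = (-65) + 20 + (-85)
= -130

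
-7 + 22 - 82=-67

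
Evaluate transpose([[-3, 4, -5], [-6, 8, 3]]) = [[-3, -6], [4, 8], [-5, 3]]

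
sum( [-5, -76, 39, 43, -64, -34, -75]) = (-5) + (-76) + 39 + 43 + (-64) + (-34) + (-75)
= -172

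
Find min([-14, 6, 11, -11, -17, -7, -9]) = -17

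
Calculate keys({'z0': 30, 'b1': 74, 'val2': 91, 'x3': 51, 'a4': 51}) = ['z0', 'b1', 'val2', 'x3', 'a4']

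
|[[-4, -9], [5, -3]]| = (-4)*(-3) - (-9)*(5)
= 57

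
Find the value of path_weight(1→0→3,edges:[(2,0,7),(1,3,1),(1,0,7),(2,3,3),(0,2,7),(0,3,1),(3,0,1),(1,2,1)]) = w(1→0)=7 + w(0→3)=1
= 8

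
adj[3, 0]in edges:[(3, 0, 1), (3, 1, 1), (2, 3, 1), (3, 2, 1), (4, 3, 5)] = 1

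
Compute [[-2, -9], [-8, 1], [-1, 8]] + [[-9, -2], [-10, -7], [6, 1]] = [[-11, -11], [-18, -6], [5, 9]]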